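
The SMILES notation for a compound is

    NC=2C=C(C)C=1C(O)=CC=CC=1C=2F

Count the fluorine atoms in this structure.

1

Scan the SMILES for F atoms (remember two-letter symbols like Cl and Br are single atoms).
Fluorine count: 1.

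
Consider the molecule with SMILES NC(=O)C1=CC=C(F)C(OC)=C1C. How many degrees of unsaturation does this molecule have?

Degree of unsaturation = (number of rings) + (number of π bonds).
Ring closures in the SMILES: 1.
π bonds: 4 double bonds (each 1 DoU) → 4 DoU from unsaturation.
Total DoU = 1 + 4 = 5.

5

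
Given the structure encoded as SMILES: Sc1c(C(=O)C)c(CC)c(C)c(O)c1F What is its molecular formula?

Walk through each heavy atom and fill implicit hydrogens from standard valence (C 4, N 3, O 2, S 2, halogen 1); for lowercase aromatic atoms, an aromatic c carries 1 H when it has two neighbours and 0 H with three, and aromatic n carries 0 H:
  atom 1: S, bond orders sum to 1 (valence 2) → 1 H
  atom 2: aromatic c, 3 neighbours → 0 H
  atom 3: aromatic c, 3 neighbours → 0 H
  atom 4: C, bond orders sum to 4 (valence 4) → 0 H
  atom 5: O, bond orders sum to 2 (valence 2) → 0 H
  atom 6: C, bond orders sum to 1 (valence 4) → 3 H
  atom 7: aromatic c, 3 neighbours → 0 H
  atom 8: C, bond orders sum to 2 (valence 4) → 2 H
  atom 9: C, bond orders sum to 1 (valence 4) → 3 H
  atom 10: aromatic c, 3 neighbours → 0 H
  atom 11: C, bond orders sum to 1 (valence 4) → 3 H
  atom 12: aromatic c, 3 neighbours → 0 H
  atom 13: O, bond orders sum to 1 (valence 2) → 1 H
  atom 14: aromatic c, 3 neighbours → 0 H
  atom 15: F (halogen, monovalent) → 0 H
Totals → C:11, H:13, F:1, O:2, S:1.
In Hill order: C11H13FO2S.

C11H13FO2S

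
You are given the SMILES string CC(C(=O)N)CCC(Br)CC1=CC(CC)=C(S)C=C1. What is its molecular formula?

C15H22BrNOS

Walk through each heavy atom and fill implicit hydrogens from standard valence (C 4, N 3, O 2, S 2, halogen 1):
  atom 1: C, bond orders sum to 1 (valence 4) → 3 H
  atom 2: C, bond orders sum to 3 (valence 4) → 1 H
  atom 3: C, bond orders sum to 4 (valence 4) → 0 H
  atom 4: O, bond orders sum to 2 (valence 2) → 0 H
  atom 5: N, bond orders sum to 1 (valence 3) → 2 H
  atom 6: C, bond orders sum to 2 (valence 4) → 2 H
  atom 7: C, bond orders sum to 2 (valence 4) → 2 H
  atom 8: C, bond orders sum to 3 (valence 4) → 1 H
  atom 9: Br (halogen, monovalent) → 0 H
  atom 10: C, bond orders sum to 2 (valence 4) → 2 H
  atom 11: C, bond orders sum to 4 (valence 4) → 0 H
  atom 12: C, bond orders sum to 3 (valence 4) → 1 H
  atom 13: C, bond orders sum to 4 (valence 4) → 0 H
  atom 14: C, bond orders sum to 2 (valence 4) → 2 H
  atom 15: C, bond orders sum to 1 (valence 4) → 3 H
  atom 16: C, bond orders sum to 4 (valence 4) → 0 H
  atom 17: S, bond orders sum to 1 (valence 2) → 1 H
  atom 18: C, bond orders sum to 3 (valence 4) → 1 H
  atom 19: C, bond orders sum to 3 (valence 4) → 1 H
Totals → C:15, H:22, Br:1, N:1, O:1, S:1.
In Hill order: C15H22BrNOS.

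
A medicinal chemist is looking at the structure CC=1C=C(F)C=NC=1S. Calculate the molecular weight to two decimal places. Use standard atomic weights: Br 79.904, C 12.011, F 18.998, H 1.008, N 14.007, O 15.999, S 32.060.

First, the molecular formula is C6H6FNS (counting implicit H from valence).
  C: 6 × 12.011 = 72.066
  F: 1 × 18.998 = 18.998
  H: 6 × 1.008 = 6.048
  N: 1 × 14.007 = 14.007
  S: 1 × 32.060 = 32.060
Sum: 6×12.011 + 1×18.998 + 6×1.008 + 1×14.007 + 1×32.060 = 143.179 → 143.18 g/mol.

143.18 g/mol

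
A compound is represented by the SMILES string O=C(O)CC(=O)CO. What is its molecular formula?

C4H6O4

Walk through each heavy atom and fill implicit hydrogens from standard valence (C 4, N 3, O 2, S 2, halogen 1):
  atom 1: O, bond orders sum to 2 (valence 2) → 0 H
  atom 2: C, bond orders sum to 4 (valence 4) → 0 H
  atom 3: O, bond orders sum to 1 (valence 2) → 1 H
  atom 4: C, bond orders sum to 2 (valence 4) → 2 H
  atom 5: C, bond orders sum to 4 (valence 4) → 0 H
  atom 6: O, bond orders sum to 2 (valence 2) → 0 H
  atom 7: C, bond orders sum to 2 (valence 4) → 2 H
  atom 8: O, bond orders sum to 1 (valence 2) → 1 H
Totals → C:4, H:6, O:4.
In Hill order: C4H6O4.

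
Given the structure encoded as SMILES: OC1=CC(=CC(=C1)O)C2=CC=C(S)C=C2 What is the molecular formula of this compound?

Walk through each heavy atom and fill implicit hydrogens from standard valence (C 4, N 3, O 2, S 2, halogen 1):
  atom 1: O, bond orders sum to 1 (valence 2) → 1 H
  atom 2: C, bond orders sum to 4 (valence 4) → 0 H
  atom 3: C, bond orders sum to 3 (valence 4) → 1 H
  atom 4: C, bond orders sum to 4 (valence 4) → 0 H
  atom 5: C, bond orders sum to 3 (valence 4) → 1 H
  atom 6: C, bond orders sum to 4 (valence 4) → 0 H
  atom 7: C, bond orders sum to 3 (valence 4) → 1 H
  atom 8: O, bond orders sum to 1 (valence 2) → 1 H
  atom 9: C, bond orders sum to 4 (valence 4) → 0 H
  atom 10: C, bond orders sum to 3 (valence 4) → 1 H
  atom 11: C, bond orders sum to 3 (valence 4) → 1 H
  atom 12: C, bond orders sum to 4 (valence 4) → 0 H
  atom 13: S, bond orders sum to 1 (valence 2) → 1 H
  atom 14: C, bond orders sum to 3 (valence 4) → 1 H
  atom 15: C, bond orders sum to 3 (valence 4) → 1 H
Totals → C:12, H:10, O:2, S:1.
In Hill order: C12H10O2S.

C12H10O2S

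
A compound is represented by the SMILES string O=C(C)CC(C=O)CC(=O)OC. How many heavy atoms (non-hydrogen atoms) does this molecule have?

12

Every atom symbol written in the SMILES (organic subset) is one heavy atom; implicit H are not written.
Heavy atoms by element → C:8, O:4.
Total: 12.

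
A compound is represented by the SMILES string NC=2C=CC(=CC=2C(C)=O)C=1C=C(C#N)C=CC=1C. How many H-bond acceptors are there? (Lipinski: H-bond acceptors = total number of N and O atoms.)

3

N atoms: 2; O atoms: 1.
Lipinski HBA = 2 + 1 = 3.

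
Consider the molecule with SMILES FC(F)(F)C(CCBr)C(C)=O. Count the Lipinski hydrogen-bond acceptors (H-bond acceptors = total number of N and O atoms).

1

N atoms: 0; O atoms: 1.
Lipinski HBA = 0 + 1 = 1.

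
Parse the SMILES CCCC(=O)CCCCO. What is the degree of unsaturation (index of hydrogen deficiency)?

Molecular formula: C8H16O2.
DoU = (2C + 2 + N − H − X) / 2, where X is the halogen count and O/S are ignored.
    = (2·8 + 2 + 0 − 16 − 0) / 2 = 2 / 2 = 1.

1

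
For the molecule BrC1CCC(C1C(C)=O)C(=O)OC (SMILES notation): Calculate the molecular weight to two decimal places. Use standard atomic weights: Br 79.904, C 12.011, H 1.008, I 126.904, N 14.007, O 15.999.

First, the molecular formula is C9H13BrO3 (counting implicit H from valence).
  Br: 1 × 79.904 = 79.904
  C: 9 × 12.011 = 108.099
  H: 13 × 1.008 = 13.104
  O: 3 × 15.999 = 47.997
Sum: 1×79.904 + 9×12.011 + 13×1.008 + 3×15.999 = 249.104 → 249.10 g/mol.

249.10 g/mol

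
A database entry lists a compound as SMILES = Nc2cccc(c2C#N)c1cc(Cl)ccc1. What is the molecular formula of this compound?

Walk through each heavy atom and fill implicit hydrogens from standard valence (C 4, N 3, O 2, S 2, halogen 1); for lowercase aromatic atoms, an aromatic c carries 1 H when it has two neighbours and 0 H with three, and aromatic n carries 0 H:
  atom 1: N, bond orders sum to 1 (valence 3) → 2 H
  atom 2: aromatic c, 3 neighbours → 0 H
  atom 3: aromatic c, 2 neighbours → 1 H
  atom 4: aromatic c, 2 neighbours → 1 H
  atom 5: aromatic c, 2 neighbours → 1 H
  atom 6: aromatic c, 3 neighbours → 0 H
  atom 7: aromatic c, 3 neighbours → 0 H
  atom 8: C, bond orders sum to 4 (valence 4) → 0 H
  atom 9: N, bond orders sum to 3 (valence 3) → 0 H
  atom 10: aromatic c, 3 neighbours → 0 H
  atom 11: aromatic c, 2 neighbours → 1 H
  atom 12: aromatic c, 3 neighbours → 0 H
  atom 13: Cl (halogen, monovalent) → 0 H
  atom 14: aromatic c, 2 neighbours → 1 H
  atom 15: aromatic c, 2 neighbours → 1 H
  atom 16: aromatic c, 2 neighbours → 1 H
Totals → C:13, H:9, Cl:1, N:2.
In Hill order: C13H9ClN2.

C13H9ClN2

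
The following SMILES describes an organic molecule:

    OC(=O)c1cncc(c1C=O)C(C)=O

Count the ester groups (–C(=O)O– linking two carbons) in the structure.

0

Scan the SMILES for the ester motif — none present.
Groups that are present: 1 aldehyde, 1 carboxylic acid, 1 ketone.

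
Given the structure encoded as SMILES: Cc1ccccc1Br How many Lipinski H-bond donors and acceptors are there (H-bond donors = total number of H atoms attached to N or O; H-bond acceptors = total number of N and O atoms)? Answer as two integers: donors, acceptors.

0, 0

Donors: find every N or O and count the H atoms it carries.
  (no N or O atoms present)
Lipinski HBD = 0.
Acceptors: N atoms = 0, O atoms = 0 → HBA = 0.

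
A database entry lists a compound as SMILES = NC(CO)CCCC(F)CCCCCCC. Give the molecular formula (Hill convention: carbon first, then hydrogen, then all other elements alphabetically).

C13H28FNO

Walk through each heavy atom and fill implicit hydrogens from standard valence (C 4, N 3, O 2, S 2, halogen 1):
  atom 1: N, bond orders sum to 1 (valence 3) → 2 H
  atom 2: C, bond orders sum to 3 (valence 4) → 1 H
  atom 3: C, bond orders sum to 2 (valence 4) → 2 H
  atom 4: O, bond orders sum to 1 (valence 2) → 1 H
  atom 5: C, bond orders sum to 2 (valence 4) → 2 H
  atom 6: C, bond orders sum to 2 (valence 4) → 2 H
  atom 7: C, bond orders sum to 2 (valence 4) → 2 H
  atom 8: C, bond orders sum to 3 (valence 4) → 1 H
  atom 9: F (halogen, monovalent) → 0 H
  atom 10: C, bond orders sum to 2 (valence 4) → 2 H
  atom 11: C, bond orders sum to 2 (valence 4) → 2 H
  atom 12: C, bond orders sum to 2 (valence 4) → 2 H
  atom 13: C, bond orders sum to 2 (valence 4) → 2 H
  atom 14: C, bond orders sum to 2 (valence 4) → 2 H
  atom 15: C, bond orders sum to 2 (valence 4) → 2 H
  atom 16: C, bond orders sum to 1 (valence 4) → 3 H
Totals → C:13, H:28, F:1, N:1, O:1.
In Hill order: C13H28FNO.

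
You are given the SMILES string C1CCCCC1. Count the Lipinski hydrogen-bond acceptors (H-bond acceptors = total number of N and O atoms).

N atoms: 0; O atoms: 0.
Lipinski HBA = 0 + 0 = 0.

0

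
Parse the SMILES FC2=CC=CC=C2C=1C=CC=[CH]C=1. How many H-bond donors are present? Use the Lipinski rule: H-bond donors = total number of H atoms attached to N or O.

Donors: find every N or O and count the H atoms it carries.
  (no N or O atoms present)
Lipinski HBD = 0.

0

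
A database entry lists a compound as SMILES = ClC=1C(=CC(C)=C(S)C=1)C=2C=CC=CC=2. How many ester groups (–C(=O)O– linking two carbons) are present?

0

Scan the SMILES for the ester motif — none present.
Groups that are present: 1 thiol.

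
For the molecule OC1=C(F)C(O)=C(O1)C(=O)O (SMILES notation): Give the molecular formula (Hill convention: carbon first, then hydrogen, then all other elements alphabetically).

C5H3FO5

Walk through each heavy atom and fill implicit hydrogens from standard valence (C 4, N 3, O 2, S 2, halogen 1):
  atom 1: O, bond orders sum to 1 (valence 2) → 1 H
  atom 2: C, bond orders sum to 4 (valence 4) → 0 H
  atom 3: C, bond orders sum to 4 (valence 4) → 0 H
  atom 4: F (halogen, monovalent) → 0 H
  atom 5: C, bond orders sum to 4 (valence 4) → 0 H
  atom 6: O, bond orders sum to 1 (valence 2) → 1 H
  atom 7: C, bond orders sum to 4 (valence 4) → 0 H
  atom 8: O, bond orders sum to 2 (valence 2) → 0 H
  atom 9: C, bond orders sum to 4 (valence 4) → 0 H
  atom 10: O, bond orders sum to 2 (valence 2) → 0 H
  atom 11: O, bond orders sum to 1 (valence 2) → 1 H
Totals → C:5, H:3, F:1, O:5.
In Hill order: C5H3FO5.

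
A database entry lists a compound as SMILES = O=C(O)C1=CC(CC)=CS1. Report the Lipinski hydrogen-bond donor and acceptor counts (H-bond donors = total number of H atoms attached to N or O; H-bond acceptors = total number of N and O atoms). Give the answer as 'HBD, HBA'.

1, 2

Donors: find every N or O and count the H atoms it carries.
  atom 1 (O): bond orders sum to 2 → 0 H
  atom 3 (O): bond orders sum to 1 → 1 H
Lipinski HBD = 1.
Acceptors: N atoms = 0, O atoms = 2 → HBA = 2.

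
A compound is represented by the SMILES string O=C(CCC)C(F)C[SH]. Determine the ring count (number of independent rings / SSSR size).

0

In SMILES, each pair of matching ring-closure digits denotes one ring-closing bond; the number of such bonds equals the number of independent rings.
Ring-closure bonds here: 0.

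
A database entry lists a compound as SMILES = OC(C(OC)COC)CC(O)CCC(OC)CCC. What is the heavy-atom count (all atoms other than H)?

Every atom symbol written in the SMILES (organic subset) is one heavy atom; implicit H are not written.
Heavy atoms by element → C:14, O:5.
Total: 19.

19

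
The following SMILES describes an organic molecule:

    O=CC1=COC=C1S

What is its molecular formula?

Walk through each heavy atom and fill implicit hydrogens from standard valence (C 4, N 3, O 2, S 2, halogen 1):
  atom 1: O, bond orders sum to 2 (valence 2) → 0 H
  atom 2: C, bond orders sum to 3 (valence 4) → 1 H
  atom 3: C, bond orders sum to 4 (valence 4) → 0 H
  atom 4: C, bond orders sum to 3 (valence 4) → 1 H
  atom 5: O, bond orders sum to 2 (valence 2) → 0 H
  atom 6: C, bond orders sum to 3 (valence 4) → 1 H
  atom 7: C, bond orders sum to 4 (valence 4) → 0 H
  atom 8: S, bond orders sum to 1 (valence 2) → 1 H
Totals → C:5, H:4, O:2, S:1.

C5H4O2S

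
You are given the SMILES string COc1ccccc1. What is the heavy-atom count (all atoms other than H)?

8

Every atom symbol written in the SMILES (organic subset) is one heavy atom; implicit H are not written.
Heavy atoms by element → C:7, O:1.
Total: 8.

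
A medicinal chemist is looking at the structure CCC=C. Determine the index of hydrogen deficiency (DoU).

1

Molecular formula: C4H8.
DoU = (2C + 2 + N − H − X) / 2, where X is the halogen count and O/S are ignored.
    = (2·4 + 2 + 0 − 8 − 0) / 2 = 2 / 2 = 1.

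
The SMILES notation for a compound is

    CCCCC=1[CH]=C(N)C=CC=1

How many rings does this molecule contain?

In SMILES, each pair of matching ring-closure digits denotes one ring-closing bond; the number of such bonds equals the number of independent rings.
Ring-closure bonds here: 1.

1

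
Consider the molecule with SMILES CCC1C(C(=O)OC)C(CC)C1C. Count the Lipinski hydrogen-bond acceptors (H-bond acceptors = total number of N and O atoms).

N atoms: 0; O atoms: 2.
Lipinski HBA = 0 + 2 = 2.

2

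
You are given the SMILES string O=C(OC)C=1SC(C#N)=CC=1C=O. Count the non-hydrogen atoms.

13

Every atom symbol written in the SMILES (organic subset) is one heavy atom; implicit H are not written.
Heavy atoms by element → C:8, N:1, O:3, S:1.
Total: 13.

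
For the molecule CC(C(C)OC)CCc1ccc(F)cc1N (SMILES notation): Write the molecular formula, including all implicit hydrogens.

C13H20FNO

Walk through each heavy atom and fill implicit hydrogens from standard valence (C 4, N 3, O 2, S 2, halogen 1); for lowercase aromatic atoms, an aromatic c carries 1 H when it has two neighbours and 0 H with three, and aromatic n carries 0 H:
  atom 1: C, bond orders sum to 1 (valence 4) → 3 H
  atom 2: C, bond orders sum to 3 (valence 4) → 1 H
  atom 3: C, bond orders sum to 3 (valence 4) → 1 H
  atom 4: C, bond orders sum to 1 (valence 4) → 3 H
  atom 5: O, bond orders sum to 2 (valence 2) → 0 H
  atom 6: C, bond orders sum to 1 (valence 4) → 3 H
  atom 7: C, bond orders sum to 2 (valence 4) → 2 H
  atom 8: C, bond orders sum to 2 (valence 4) → 2 H
  atom 9: aromatic c, 3 neighbours → 0 H
  atom 10: aromatic c, 2 neighbours → 1 H
  atom 11: aromatic c, 2 neighbours → 1 H
  atom 12: aromatic c, 3 neighbours → 0 H
  atom 13: F (halogen, monovalent) → 0 H
  atom 14: aromatic c, 2 neighbours → 1 H
  atom 15: aromatic c, 3 neighbours → 0 H
  atom 16: N, bond orders sum to 1 (valence 3) → 2 H
Totals → C:13, H:20, F:1, N:1, O:1.
In Hill order: C13H20FNO.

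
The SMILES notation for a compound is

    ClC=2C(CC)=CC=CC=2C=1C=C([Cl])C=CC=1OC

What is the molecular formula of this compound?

C15H14Cl2O

Walk through each heavy atom and fill implicit hydrogens from standard valence (C 4, N 3, O 2, S 2, halogen 1):
  atom 1: Cl (halogen, monovalent) → 0 H
  atom 2: C, bond orders sum to 4 (valence 4) → 0 H
  atom 3: C, bond orders sum to 4 (valence 4) → 0 H
  atom 4: C, bond orders sum to 2 (valence 4) → 2 H
  atom 5: C, bond orders sum to 1 (valence 4) → 3 H
  atom 6: C, bond orders sum to 3 (valence 4) → 1 H
  atom 7: C, bond orders sum to 3 (valence 4) → 1 H
  atom 8: C, bond orders sum to 3 (valence 4) → 1 H
  atom 9: C, bond orders sum to 4 (valence 4) → 0 H
  atom 10: C, bond orders sum to 4 (valence 4) → 0 H
  atom 11: C, bond orders sum to 3 (valence 4) → 1 H
  atom 12: C, bond orders sum to 4 (valence 4) → 0 H
  atom 13: Cl with explicit H count 0
  atom 14: C, bond orders sum to 3 (valence 4) → 1 H
  atom 15: C, bond orders sum to 3 (valence 4) → 1 H
  atom 16: C, bond orders sum to 4 (valence 4) → 0 H
  atom 17: O, bond orders sum to 2 (valence 2) → 0 H
  atom 18: C, bond orders sum to 1 (valence 4) → 3 H
Totals → C:15, H:14, Cl:2, O:1.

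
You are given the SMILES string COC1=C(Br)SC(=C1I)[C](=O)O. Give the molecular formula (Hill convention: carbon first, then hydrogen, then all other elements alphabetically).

C6H4BrIO3S

Walk through each heavy atom and fill implicit hydrogens from standard valence (C 4, N 3, O 2, S 2, halogen 1):
  atom 1: C, bond orders sum to 1 (valence 4) → 3 H
  atom 2: O, bond orders sum to 2 (valence 2) → 0 H
  atom 3: C, bond orders sum to 4 (valence 4) → 0 H
  atom 4: C, bond orders sum to 4 (valence 4) → 0 H
  atom 5: Br (halogen, monovalent) → 0 H
  atom 6: S, bond orders sum to 2 (valence 2) → 0 H
  atom 7: C, bond orders sum to 4 (valence 4) → 0 H
  atom 8: C, bond orders sum to 4 (valence 4) → 0 H
  atom 9: I (halogen, monovalent) → 0 H
  atom 10: C with explicit H count 0
  atom 11: O, bond orders sum to 2 (valence 2) → 0 H
  atom 12: O, bond orders sum to 1 (valence 2) → 1 H
Totals → C:6, H:4, Br:1, I:1, O:3, S:1.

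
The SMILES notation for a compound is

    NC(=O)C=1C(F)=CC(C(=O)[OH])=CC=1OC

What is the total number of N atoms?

1

Scan the SMILES for N atoms (remember two-letter symbols like Cl and Br are single atoms).
Nitrogen count: 1.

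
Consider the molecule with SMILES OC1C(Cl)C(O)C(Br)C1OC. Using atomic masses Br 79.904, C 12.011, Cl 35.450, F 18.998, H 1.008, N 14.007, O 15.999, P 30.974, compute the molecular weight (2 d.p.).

245.50 g/mol

First, the molecular formula is C6H10BrClO3 (counting implicit H from valence).
  Br: 1 × 79.904 = 79.904
  C: 6 × 12.011 = 72.066
  Cl: 1 × 35.450 = 35.450
  H: 10 × 1.008 = 10.080
  O: 3 × 15.999 = 47.997
Sum: 1×79.904 + 6×12.011 + 1×35.450 + 10×1.008 + 3×15.999 = 245.497 → 245.50 g/mol.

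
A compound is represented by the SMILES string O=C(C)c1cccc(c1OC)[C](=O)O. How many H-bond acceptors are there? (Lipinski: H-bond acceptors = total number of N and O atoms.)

4

N atoms: 0; O atoms: 4.
Lipinski HBA = 0 + 4 = 4.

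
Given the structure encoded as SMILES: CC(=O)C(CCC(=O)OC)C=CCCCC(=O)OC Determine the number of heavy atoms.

Every atom symbol written in the SMILES (organic subset) is one heavy atom; implicit H are not written.
Heavy atoms by element → C:14, O:5.
Total: 19.

19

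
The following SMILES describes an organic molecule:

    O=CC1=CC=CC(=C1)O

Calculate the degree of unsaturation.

5

Degree of unsaturation = (number of rings) + (number of π bonds).
Ring closures in the SMILES: 1.
π bonds: 4 double bonds (each 1 DoU) → 4 DoU from unsaturation.
Total DoU = 1 + 4 = 5.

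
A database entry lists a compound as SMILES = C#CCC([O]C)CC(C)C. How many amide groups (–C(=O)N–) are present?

0

Scan the SMILES for the amide motif — none present.
Groups that are present: 1 alkyne, 1 ether.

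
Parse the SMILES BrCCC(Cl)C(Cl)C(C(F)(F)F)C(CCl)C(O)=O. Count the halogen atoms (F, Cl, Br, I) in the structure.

7

Halogen atoms appear at heavy-atom positions 1, 5, 7, 10, 11, 12, 15 (1×Br, 3×Cl, 3×F).
Other groups present: 1 carboxylic acid.
Halogen count: 7.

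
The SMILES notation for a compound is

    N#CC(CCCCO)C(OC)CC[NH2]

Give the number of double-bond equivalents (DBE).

2

Degree of unsaturation = (number of rings) + (number of π bonds).
Ring closures in the SMILES: 0.
π bonds: 1 triple bond (each 2 DoU) → 2 DoU from unsaturation.
Total DoU = 0 + 2 = 2.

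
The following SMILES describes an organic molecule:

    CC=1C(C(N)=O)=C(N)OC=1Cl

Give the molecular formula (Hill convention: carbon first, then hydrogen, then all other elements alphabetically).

Walk through each heavy atom and fill implicit hydrogens from standard valence (C 4, N 3, O 2, S 2, halogen 1):
  atom 1: C, bond orders sum to 1 (valence 4) → 3 H
  atom 2: C, bond orders sum to 4 (valence 4) → 0 H
  atom 3: C, bond orders sum to 4 (valence 4) → 0 H
  atom 4: C, bond orders sum to 4 (valence 4) → 0 H
  atom 5: N, bond orders sum to 1 (valence 3) → 2 H
  atom 6: O, bond orders sum to 2 (valence 2) → 0 H
  atom 7: C, bond orders sum to 4 (valence 4) → 0 H
  atom 8: N, bond orders sum to 1 (valence 3) → 2 H
  atom 9: O, bond orders sum to 2 (valence 2) → 0 H
  atom 10: C, bond orders sum to 4 (valence 4) → 0 H
  atom 11: Cl (halogen, monovalent) → 0 H
Totals → C:6, H:7, Cl:1, N:2, O:2.

C6H7ClN2O2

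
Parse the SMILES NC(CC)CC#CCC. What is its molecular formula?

C8H15N

Walk through each heavy atom and fill implicit hydrogens from standard valence (C 4, N 3, O 2, S 2, halogen 1):
  atom 1: N, bond orders sum to 1 (valence 3) → 2 H
  atom 2: C, bond orders sum to 3 (valence 4) → 1 H
  atom 3: C, bond orders sum to 2 (valence 4) → 2 H
  atom 4: C, bond orders sum to 1 (valence 4) → 3 H
  atom 5: C, bond orders sum to 2 (valence 4) → 2 H
  atom 6: C, bond orders sum to 4 (valence 4) → 0 H
  atom 7: C, bond orders sum to 4 (valence 4) → 0 H
  atom 8: C, bond orders sum to 2 (valence 4) → 2 H
  atom 9: C, bond orders sum to 1 (valence 4) → 3 H
Totals → C:8, H:15, N:1.
In Hill order: C8H15N.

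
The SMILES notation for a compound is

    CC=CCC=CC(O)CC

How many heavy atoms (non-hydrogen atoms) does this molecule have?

Every atom symbol written in the SMILES (organic subset) is one heavy atom; implicit H are not written.
Heavy atoms by element → C:9, O:1.
Total: 10.

10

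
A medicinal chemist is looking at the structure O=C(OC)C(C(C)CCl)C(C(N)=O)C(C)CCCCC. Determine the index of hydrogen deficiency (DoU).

2

Degree of unsaturation = (number of rings) + (number of π bonds).
Ring closures in the SMILES: 0.
π bonds: 2 double bonds (each 1 DoU) → 2 DoU from unsaturation.
Total DoU = 0 + 2 = 2.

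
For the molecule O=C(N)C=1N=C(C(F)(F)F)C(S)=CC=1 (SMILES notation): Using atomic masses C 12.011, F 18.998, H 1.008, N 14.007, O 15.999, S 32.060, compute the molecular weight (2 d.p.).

222.18 g/mol

First, the molecular formula is C7H5F3N2OS (counting implicit H from valence).
  C: 7 × 12.011 = 84.077
  F: 3 × 18.998 = 56.994
  H: 5 × 1.008 = 5.040
  N: 2 × 14.007 = 28.014
  O: 1 × 15.999 = 15.999
  S: 1 × 32.060 = 32.060
Sum: 7×12.011 + 3×18.998 + 5×1.008 + 2×14.007 + 1×15.999 + 1×32.060 = 222.184 → 222.18 g/mol.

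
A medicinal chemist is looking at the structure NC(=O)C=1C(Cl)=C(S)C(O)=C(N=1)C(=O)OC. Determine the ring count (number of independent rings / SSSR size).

In SMILES, each pair of matching ring-closure digits denotes one ring-closing bond; the number of such bonds equals the number of independent rings.
Ring-closure bonds here: 1.

1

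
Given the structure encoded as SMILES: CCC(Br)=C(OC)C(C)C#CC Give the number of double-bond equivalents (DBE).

Degree of unsaturation = (number of rings) + (number of π bonds).
Ring closures in the SMILES: 0.
π bonds: 1 double bond (each 1 DoU), 1 triple bond (each 2 DoU) → 3 DoU from unsaturation.
Total DoU = 0 + 3 = 3.

3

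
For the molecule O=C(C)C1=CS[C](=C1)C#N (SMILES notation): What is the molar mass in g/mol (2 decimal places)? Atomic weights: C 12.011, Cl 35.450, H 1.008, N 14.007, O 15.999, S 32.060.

151.18 g/mol

First, the molecular formula is C7H5NOS (counting implicit H from valence).
  C: 7 × 12.011 = 84.077
  H: 5 × 1.008 = 5.040
  N: 1 × 14.007 = 14.007
  O: 1 × 15.999 = 15.999
  S: 1 × 32.060 = 32.060
Sum: 7×12.011 + 5×1.008 + 1×14.007 + 1×15.999 + 1×32.060 = 151.183 → 151.18 g/mol.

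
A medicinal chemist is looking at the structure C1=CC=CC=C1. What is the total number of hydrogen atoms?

6

Walk through each heavy atom and fill implicit hydrogens from standard valence (C 4, N 3, O 2, S 2, halogen 1):
  atom 1: C, bond orders sum to 3 (valence 4) → 1 H
  atom 2: C, bond orders sum to 3 (valence 4) → 1 H
  atom 3: C, bond orders sum to 3 (valence 4) → 1 H
  atom 4: C, bond orders sum to 3 (valence 4) → 1 H
  atom 5: C, bond orders sum to 3 (valence 4) → 1 H
  atom 6: C, bond orders sum to 3 (valence 4) → 1 H
Total hydrogens: 6.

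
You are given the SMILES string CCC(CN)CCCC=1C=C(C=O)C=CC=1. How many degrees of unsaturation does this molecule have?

Degree of unsaturation = (number of rings) + (number of π bonds).
Ring closures in the SMILES: 1.
π bonds: 4 double bonds (each 1 DoU) → 4 DoU from unsaturation.
Total DoU = 1 + 4 = 5.

5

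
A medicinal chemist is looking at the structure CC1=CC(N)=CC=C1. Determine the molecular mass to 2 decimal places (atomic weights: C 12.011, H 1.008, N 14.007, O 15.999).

First, the molecular formula is C7H9N (counting implicit H from valence).
  C: 7 × 12.011 = 84.077
  H: 9 × 1.008 = 9.072
  N: 1 × 14.007 = 14.007
Sum: 7×12.011 + 9×1.008 + 1×14.007 = 107.156 → 107.16 g/mol.

107.16 g/mol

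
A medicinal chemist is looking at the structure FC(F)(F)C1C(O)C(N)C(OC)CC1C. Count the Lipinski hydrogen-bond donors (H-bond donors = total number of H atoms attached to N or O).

3

Donors: find every N or O and count the H atoms it carries.
  atom 7 (O): bond orders sum to 1 → 1 H
  atom 9 (N): bond orders sum to 1 → 2 H
  atom 11 (O): bond orders sum to 2 → 0 H
Lipinski HBD = 3.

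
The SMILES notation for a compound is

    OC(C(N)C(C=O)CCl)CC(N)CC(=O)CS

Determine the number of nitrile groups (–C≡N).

Scan the SMILES for the nitrile motif — none present.
Groups that are present: 1 aldehyde, 1 hydroxyl, 1 ketone, 2 primary amine, 1 thiol.

0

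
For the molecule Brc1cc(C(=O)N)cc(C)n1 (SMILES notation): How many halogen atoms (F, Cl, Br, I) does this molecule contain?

Halogen atoms appear at heavy-atom position 1 (1×Br).
Other groups present: 1 amide.
Halogen count: 1.

1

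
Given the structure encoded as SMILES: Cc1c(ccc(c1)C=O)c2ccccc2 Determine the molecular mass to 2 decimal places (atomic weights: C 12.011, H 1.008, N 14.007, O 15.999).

196.25 g/mol

First, the molecular formula is C14H12O (counting implicit H from valence).
  C: 14 × 12.011 = 168.154
  H: 12 × 1.008 = 12.096
  O: 1 × 15.999 = 15.999
Sum: 14×12.011 + 12×1.008 + 1×15.999 = 196.249 → 196.25 g/mol.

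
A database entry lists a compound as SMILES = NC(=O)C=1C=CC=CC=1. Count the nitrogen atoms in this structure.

1

Scan the SMILES for N atoms (remember two-letter symbols like Cl and Br are single atoms).
Nitrogen count: 1.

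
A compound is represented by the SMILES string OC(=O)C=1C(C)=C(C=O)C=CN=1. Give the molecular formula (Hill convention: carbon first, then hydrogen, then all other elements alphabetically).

C8H7NO3

Walk through each heavy atom and fill implicit hydrogens from standard valence (C 4, N 3, O 2, S 2, halogen 1):
  atom 1: O, bond orders sum to 1 (valence 2) → 1 H
  atom 2: C, bond orders sum to 4 (valence 4) → 0 H
  atom 3: O, bond orders sum to 2 (valence 2) → 0 H
  atom 4: C, bond orders sum to 4 (valence 4) → 0 H
  atom 5: C, bond orders sum to 4 (valence 4) → 0 H
  atom 6: C, bond orders sum to 1 (valence 4) → 3 H
  atom 7: C, bond orders sum to 4 (valence 4) → 0 H
  atom 8: C, bond orders sum to 3 (valence 4) → 1 H
  atom 9: O, bond orders sum to 2 (valence 2) → 0 H
  atom 10: C, bond orders sum to 3 (valence 4) → 1 H
  atom 11: C, bond orders sum to 3 (valence 4) → 1 H
  atom 12: N, bond orders sum to 3 (valence 3) → 0 H
Totals → C:8, H:7, N:1, O:3.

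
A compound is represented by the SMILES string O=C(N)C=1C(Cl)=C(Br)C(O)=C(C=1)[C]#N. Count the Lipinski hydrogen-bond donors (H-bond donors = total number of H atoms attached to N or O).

3

Donors: find every N or O and count the H atoms it carries.
  atom 1 (O): bond orders sum to 2 → 0 H
  atom 3 (N): bond orders sum to 1 → 2 H
  atom 10 (O): bond orders sum to 1 → 1 H
  atom 14 (N): bond orders sum to 3 → 0 H
Lipinski HBD = 3.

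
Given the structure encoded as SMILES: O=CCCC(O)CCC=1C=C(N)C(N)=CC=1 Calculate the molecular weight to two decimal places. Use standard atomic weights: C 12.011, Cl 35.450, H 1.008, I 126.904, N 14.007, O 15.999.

First, the molecular formula is C12H18N2O2 (counting implicit H from valence).
  C: 12 × 12.011 = 144.132
  H: 18 × 1.008 = 18.144
  N: 2 × 14.007 = 28.014
  O: 2 × 15.999 = 31.998
Sum: 12×12.011 + 18×1.008 + 2×14.007 + 2×15.999 = 222.288 → 222.29 g/mol.

222.29 g/mol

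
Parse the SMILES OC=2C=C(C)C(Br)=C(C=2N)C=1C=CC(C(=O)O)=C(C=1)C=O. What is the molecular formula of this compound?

Walk through each heavy atom and fill implicit hydrogens from standard valence (C 4, N 3, O 2, S 2, halogen 1):
  atom 1: O, bond orders sum to 1 (valence 2) → 1 H
  atom 2: C, bond orders sum to 4 (valence 4) → 0 H
  atom 3: C, bond orders sum to 3 (valence 4) → 1 H
  atom 4: C, bond orders sum to 4 (valence 4) → 0 H
  atom 5: C, bond orders sum to 1 (valence 4) → 3 H
  atom 6: C, bond orders sum to 4 (valence 4) → 0 H
  atom 7: Br (halogen, monovalent) → 0 H
  atom 8: C, bond orders sum to 4 (valence 4) → 0 H
  atom 9: C, bond orders sum to 4 (valence 4) → 0 H
  atom 10: N, bond orders sum to 1 (valence 3) → 2 H
  atom 11: C, bond orders sum to 4 (valence 4) → 0 H
  atom 12: C, bond orders sum to 3 (valence 4) → 1 H
  atom 13: C, bond orders sum to 3 (valence 4) → 1 H
  atom 14: C, bond orders sum to 4 (valence 4) → 0 H
  atom 15: C, bond orders sum to 4 (valence 4) → 0 H
  atom 16: O, bond orders sum to 2 (valence 2) → 0 H
  atom 17: O, bond orders sum to 1 (valence 2) → 1 H
  atom 18: C, bond orders sum to 4 (valence 4) → 0 H
  atom 19: C, bond orders sum to 3 (valence 4) → 1 H
  atom 20: C, bond orders sum to 3 (valence 4) → 1 H
  atom 21: O, bond orders sum to 2 (valence 2) → 0 H
Totals → C:15, H:12, Br:1, N:1, O:4.
In Hill order: C15H12BrNO4.

C15H12BrNO4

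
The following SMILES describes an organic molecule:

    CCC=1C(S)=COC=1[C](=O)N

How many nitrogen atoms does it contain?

Scan the SMILES for N atoms (remember two-letter symbols like Cl and Br are single atoms).
Nitrogen count: 1.

1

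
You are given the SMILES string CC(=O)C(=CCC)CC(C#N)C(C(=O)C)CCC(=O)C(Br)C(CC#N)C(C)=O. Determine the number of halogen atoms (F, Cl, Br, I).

Halogen atoms appear at heavy-atom position 21 (1×Br).
Other groups present: 1 alkene, 4 ketone, 2 nitrile.
Halogen count: 1.

1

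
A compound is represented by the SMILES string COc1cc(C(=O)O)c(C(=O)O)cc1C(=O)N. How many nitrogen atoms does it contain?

1

Scan the SMILES for N atoms (remember two-letter symbols like Cl and Br are single atoms).
Nitrogen count: 1.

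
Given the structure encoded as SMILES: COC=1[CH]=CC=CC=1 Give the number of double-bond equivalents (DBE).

Degree of unsaturation = (number of rings) + (number of π bonds).
Ring closures in the SMILES: 1.
π bonds: 3 double bonds (each 1 DoU) → 3 DoU from unsaturation.
Total DoU = 1 + 3 = 4.

4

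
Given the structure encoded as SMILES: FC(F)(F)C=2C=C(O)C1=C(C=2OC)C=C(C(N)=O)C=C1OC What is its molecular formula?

Walk through each heavy atom and fill implicit hydrogens from standard valence (C 4, N 3, O 2, S 2, halogen 1):
  atom 1: F (halogen, monovalent) → 0 H
  atom 2: C, bond orders sum to 4 (valence 4) → 0 H
  atom 3: F (halogen, monovalent) → 0 H
  atom 4: F (halogen, monovalent) → 0 H
  atom 5: C, bond orders sum to 4 (valence 4) → 0 H
  atom 6: C, bond orders sum to 3 (valence 4) → 1 H
  atom 7: C, bond orders sum to 4 (valence 4) → 0 H
  atom 8: O, bond orders sum to 1 (valence 2) → 1 H
  atom 9: C, bond orders sum to 4 (valence 4) → 0 H
  atom 10: C, bond orders sum to 4 (valence 4) → 0 H
  atom 11: C, bond orders sum to 4 (valence 4) → 0 H
  atom 12: O, bond orders sum to 2 (valence 2) → 0 H
  atom 13: C, bond orders sum to 1 (valence 4) → 3 H
  atom 14: C, bond orders sum to 3 (valence 4) → 1 H
  atom 15: C, bond orders sum to 4 (valence 4) → 0 H
  atom 16: C, bond orders sum to 4 (valence 4) → 0 H
  atom 17: N, bond orders sum to 1 (valence 3) → 2 H
  atom 18: O, bond orders sum to 2 (valence 2) → 0 H
  atom 19: C, bond orders sum to 3 (valence 4) → 1 H
  atom 20: C, bond orders sum to 4 (valence 4) → 0 H
  atom 21: O, bond orders sum to 2 (valence 2) → 0 H
  atom 22: C, bond orders sum to 1 (valence 4) → 3 H
Totals → C:14, H:12, F:3, N:1, O:4.
In Hill order: C14H12F3NO4.

C14H12F3NO4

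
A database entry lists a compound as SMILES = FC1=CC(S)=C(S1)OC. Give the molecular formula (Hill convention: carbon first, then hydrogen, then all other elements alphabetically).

Walk through each heavy atom and fill implicit hydrogens from standard valence (C 4, N 3, O 2, S 2, halogen 1):
  atom 1: F (halogen, monovalent) → 0 H
  atom 2: C, bond orders sum to 4 (valence 4) → 0 H
  atom 3: C, bond orders sum to 3 (valence 4) → 1 H
  atom 4: C, bond orders sum to 4 (valence 4) → 0 H
  atom 5: S, bond orders sum to 1 (valence 2) → 1 H
  atom 6: C, bond orders sum to 4 (valence 4) → 0 H
  atom 7: S, bond orders sum to 2 (valence 2) → 0 H
  atom 8: O, bond orders sum to 2 (valence 2) → 0 H
  atom 9: C, bond orders sum to 1 (valence 4) → 3 H
Totals → C:5, H:5, F:1, O:1, S:2.
In Hill order: C5H5FOS2.

C5H5FOS2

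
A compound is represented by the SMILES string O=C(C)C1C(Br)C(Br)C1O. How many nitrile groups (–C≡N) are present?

0

Scan the SMILES for the nitrile motif — none present.
Groups that are present: 1 hydroxyl, 1 ketone.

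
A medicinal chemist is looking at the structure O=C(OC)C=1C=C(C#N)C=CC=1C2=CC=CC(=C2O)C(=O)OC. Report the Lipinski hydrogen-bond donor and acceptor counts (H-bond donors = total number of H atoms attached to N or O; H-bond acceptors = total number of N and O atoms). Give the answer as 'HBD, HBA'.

1, 6

Donors: find every N or O and count the H atoms it carries.
  atom 1 (O): bond orders sum to 2 → 0 H
  atom 3 (O): bond orders sum to 2 → 0 H
  atom 9 (N): bond orders sum to 3 → 0 H
  atom 19 (O): bond orders sum to 1 → 1 H
  atom 21 (O): bond orders sum to 2 → 0 H
  atom 22 (O): bond orders sum to 2 → 0 H
Lipinski HBD = 1.
Acceptors: N atoms = 1, O atoms = 5 → HBA = 6.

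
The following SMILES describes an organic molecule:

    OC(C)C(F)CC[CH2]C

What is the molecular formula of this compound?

Walk through each heavy atom and fill implicit hydrogens from standard valence (C 4, N 3, O 2, S 2, halogen 1):
  atom 1: O, bond orders sum to 1 (valence 2) → 1 H
  atom 2: C, bond orders sum to 3 (valence 4) → 1 H
  atom 3: C, bond orders sum to 1 (valence 4) → 3 H
  atom 4: C, bond orders sum to 3 (valence 4) → 1 H
  atom 5: F (halogen, monovalent) → 0 H
  atom 6: C, bond orders sum to 2 (valence 4) → 2 H
  atom 7: C, bond orders sum to 2 (valence 4) → 2 H
  atom 8: C with explicit H count 2
  atom 9: C, bond orders sum to 1 (valence 4) → 3 H
Totals → C:7, H:15, F:1, O:1.
In Hill order: C7H15FO.

C7H15FO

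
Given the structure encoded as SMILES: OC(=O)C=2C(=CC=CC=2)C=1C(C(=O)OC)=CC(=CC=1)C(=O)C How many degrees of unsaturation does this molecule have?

Degree of unsaturation = (number of rings) + (number of π bonds).
Ring closures in the SMILES: 2.
π bonds: 9 double bonds (each 1 DoU) → 9 DoU from unsaturation.
Total DoU = 2 + 9 = 11.

11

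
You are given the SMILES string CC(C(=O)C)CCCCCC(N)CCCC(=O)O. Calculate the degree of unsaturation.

Degree of unsaturation = (number of rings) + (number of π bonds).
Ring closures in the SMILES: 0.
π bonds: 2 double bonds (each 1 DoU) → 2 DoU from unsaturation.
Total DoU = 0 + 2 = 2.

2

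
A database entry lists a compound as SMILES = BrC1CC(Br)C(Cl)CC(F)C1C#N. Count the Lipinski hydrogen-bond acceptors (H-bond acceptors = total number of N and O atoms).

1

N atoms: 1; O atoms: 0.
Lipinski HBA = 1 + 0 = 1.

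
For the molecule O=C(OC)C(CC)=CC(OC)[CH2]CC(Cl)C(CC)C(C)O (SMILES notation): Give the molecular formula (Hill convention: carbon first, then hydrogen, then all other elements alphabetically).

Walk through each heavy atom and fill implicit hydrogens from standard valence (C 4, N 3, O 2, S 2, halogen 1):
  atom 1: O, bond orders sum to 2 (valence 2) → 0 H
  atom 2: C, bond orders sum to 4 (valence 4) → 0 H
  atom 3: O, bond orders sum to 2 (valence 2) → 0 H
  atom 4: C, bond orders sum to 1 (valence 4) → 3 H
  atom 5: C, bond orders sum to 4 (valence 4) → 0 H
  atom 6: C, bond orders sum to 2 (valence 4) → 2 H
  atom 7: C, bond orders sum to 1 (valence 4) → 3 H
  atom 8: C, bond orders sum to 3 (valence 4) → 1 H
  atom 9: C, bond orders sum to 3 (valence 4) → 1 H
  atom 10: O, bond orders sum to 2 (valence 2) → 0 H
  atom 11: C, bond orders sum to 1 (valence 4) → 3 H
  atom 12: C with explicit H count 2
  atom 13: C, bond orders sum to 2 (valence 4) → 2 H
  atom 14: C, bond orders sum to 3 (valence 4) → 1 H
  atom 15: Cl (halogen, monovalent) → 0 H
  atom 16: C, bond orders sum to 3 (valence 4) → 1 H
  atom 17: C, bond orders sum to 2 (valence 4) → 2 H
  atom 18: C, bond orders sum to 1 (valence 4) → 3 H
  atom 19: C, bond orders sum to 3 (valence 4) → 1 H
  atom 20: C, bond orders sum to 1 (valence 4) → 3 H
  atom 21: O, bond orders sum to 1 (valence 2) → 1 H
Totals → C:16, H:29, Cl:1, O:4.
In Hill order: C16H29ClO4.

C16H29ClO4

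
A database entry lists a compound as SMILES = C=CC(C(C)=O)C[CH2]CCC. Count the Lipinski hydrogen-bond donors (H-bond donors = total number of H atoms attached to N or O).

Donors: find every N or O and count the H atoms it carries.
  atom 6 (O): bond orders sum to 2 → 0 H
Lipinski HBD = 0.

0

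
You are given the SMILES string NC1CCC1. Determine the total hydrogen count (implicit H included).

Walk through each heavy atom and fill implicit hydrogens from standard valence (C 4, N 3, O 2, S 2, halogen 1):
  atom 1: N, bond orders sum to 1 (valence 3) → 2 H
  atom 2: C, bond orders sum to 3 (valence 4) → 1 H
  atom 3: C, bond orders sum to 2 (valence 4) → 2 H
  atom 4: C, bond orders sum to 2 (valence 4) → 2 H
  atom 5: C, bond orders sum to 2 (valence 4) → 2 H
Total hydrogens: 9.

9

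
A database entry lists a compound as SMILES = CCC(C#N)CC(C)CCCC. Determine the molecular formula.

Walk through each heavy atom and fill implicit hydrogens from standard valence (C 4, N 3, O 2, S 2, halogen 1):
  atom 1: C, bond orders sum to 1 (valence 4) → 3 H
  atom 2: C, bond orders sum to 2 (valence 4) → 2 H
  atom 3: C, bond orders sum to 3 (valence 4) → 1 H
  atom 4: C, bond orders sum to 4 (valence 4) → 0 H
  atom 5: N, bond orders sum to 3 (valence 3) → 0 H
  atom 6: C, bond orders sum to 2 (valence 4) → 2 H
  atom 7: C, bond orders sum to 3 (valence 4) → 1 H
  atom 8: C, bond orders sum to 1 (valence 4) → 3 H
  atom 9: C, bond orders sum to 2 (valence 4) → 2 H
  atom 10: C, bond orders sum to 2 (valence 4) → 2 H
  atom 11: C, bond orders sum to 2 (valence 4) → 2 H
  atom 12: C, bond orders sum to 1 (valence 4) → 3 H
Totals → C:11, H:21, N:1.
In Hill order: C11H21N.

C11H21N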